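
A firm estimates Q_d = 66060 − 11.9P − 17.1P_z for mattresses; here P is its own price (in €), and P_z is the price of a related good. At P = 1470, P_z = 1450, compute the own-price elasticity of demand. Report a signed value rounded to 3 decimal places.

At the given values, Q_d = 66060 − 11.9(1470) − 17.1(1450) = 23772.
∂Q_d/∂P = −11.9.
E = (-11.9) × (1470/23772) = -0.73586…

-0.736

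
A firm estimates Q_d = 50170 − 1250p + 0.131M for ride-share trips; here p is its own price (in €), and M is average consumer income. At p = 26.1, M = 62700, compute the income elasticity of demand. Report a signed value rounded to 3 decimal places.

At the given values, Q_d = 50170 − 1250(26.1) + 0.131(62700) = 25758.7.
∂Q_d/∂M = 0.131.
E = (0.131) × (62700/25758.7) = 0.31887…

0.319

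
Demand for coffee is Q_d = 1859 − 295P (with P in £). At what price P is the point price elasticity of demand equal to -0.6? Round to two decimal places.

2.36

Ed = −295P/(1859 − 295P). Set this equal to -0.6:
295P = 0.6·(1859 − 295P) ⇒ 295P(1 + 0.6) = 0.6·1859
P = 0.6·1859 / (295·1.6) = 2.3631…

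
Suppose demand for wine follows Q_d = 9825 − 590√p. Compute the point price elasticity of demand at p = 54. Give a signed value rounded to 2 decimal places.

dQ_d/dp = −590/(2√p) = -40.1444. At p = 54, Q_d = 5489.4.
Ed = (dQ_d/dp)·(p/Q_d) = (-40.1444) × (54/5489.4) = -0.3949…

-0.39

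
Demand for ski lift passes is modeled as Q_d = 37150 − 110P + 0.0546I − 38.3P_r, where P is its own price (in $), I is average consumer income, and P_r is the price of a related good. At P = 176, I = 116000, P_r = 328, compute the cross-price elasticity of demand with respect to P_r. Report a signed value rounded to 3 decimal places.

At the given values, Q_d = 37150 − 110(176) + 0.0546(116000) − 38.3(328) = 11561.2.
∂Q_d/∂P_r = -38.3.
E = (-38.3) × (328/11561.2) = -1.08660…

-1.087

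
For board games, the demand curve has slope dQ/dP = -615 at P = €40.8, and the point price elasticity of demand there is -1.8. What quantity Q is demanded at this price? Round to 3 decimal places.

13940.000

Ed = (dQ/dP)·(P/Q) ⇒ Q = (dQ/dP)·P/Ed = (-615)·40.8/(-1.8) = 13940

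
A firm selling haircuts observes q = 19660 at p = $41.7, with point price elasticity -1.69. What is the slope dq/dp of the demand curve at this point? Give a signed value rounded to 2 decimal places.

-796.77

Ed = (dq/dp)·(p/q) ⇒ dq/dp = Ed·q/p = (-1.69)·19660/41.7 = -796.7721…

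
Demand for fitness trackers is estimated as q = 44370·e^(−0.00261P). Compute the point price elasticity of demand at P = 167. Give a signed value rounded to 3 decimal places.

-0.436

dq/dP = −0.00261·q = -74.8918. At P = 167, q = 28694.2.
Ed = (dq/dP)·(P/q) = (-74.8918) × (167/28694.2) = -0.43587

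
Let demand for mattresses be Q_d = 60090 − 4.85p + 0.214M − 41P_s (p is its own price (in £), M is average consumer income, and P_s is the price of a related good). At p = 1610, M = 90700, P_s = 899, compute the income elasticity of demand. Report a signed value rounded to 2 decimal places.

0.56

At the given values, Q_d = 60090 − 4.85(1610) + 0.214(90700) − 41(899) = 34832.3.
∂Q_d/∂M = 0.214.
E = (0.214) × (90700/34832.3) = 0.5572…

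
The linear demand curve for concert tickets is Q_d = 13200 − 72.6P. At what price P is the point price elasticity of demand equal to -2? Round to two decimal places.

121.21

Ed = −72.6P/(13200 − 72.6P). Set this equal to -2:
72.6P = 2·(13200 − 72.6P) ⇒ 72.6P(1 + 2) = 2·13200
P = 2·13200 / (72.6·3) = 121.2121…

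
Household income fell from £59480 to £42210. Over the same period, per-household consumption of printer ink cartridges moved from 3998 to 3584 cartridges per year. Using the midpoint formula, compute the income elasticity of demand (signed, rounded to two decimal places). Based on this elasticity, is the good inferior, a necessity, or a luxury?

%ΔQ = (3584 − 3998)/[( 3998 + 3584)/2] = -414/3791 = -0.109206…
%ΔIncome = (42210 − 59480)/[( 59480 + 42210)/2] = -17270/50845 = -0.339659…
E_income = (-414/3791) / (-17270/50845) = 0.3215…
0 < E_income < 1 ⇒ normal good, necessity.

0.32; necessity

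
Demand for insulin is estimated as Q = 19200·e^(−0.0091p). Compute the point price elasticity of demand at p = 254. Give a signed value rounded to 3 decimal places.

-2.311

dQ/dp = −0.0091·Q = -17.3187. At p = 254, Q = 1903.15.
Ed = (dQ/dp)·(p/Q) = (-17.3187) × (254/1903.15) = -2.3114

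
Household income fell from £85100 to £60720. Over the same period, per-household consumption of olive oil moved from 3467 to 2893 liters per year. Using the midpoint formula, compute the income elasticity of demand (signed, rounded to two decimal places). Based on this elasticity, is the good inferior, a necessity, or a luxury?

0.54; necessity

%ΔQ = (2893 − 3467)/[( 3467 + 2893)/2] = -574/3180 = -0.180503…
%ΔIncome = (60720 − 85100)/[( 85100 + 60720)/2] = -24380/72910 = -0.334384…
E_income = (-574/3180) / (-24380/72910) = 0.5398…
0 < E_income < 1 ⇒ normal good, necessity.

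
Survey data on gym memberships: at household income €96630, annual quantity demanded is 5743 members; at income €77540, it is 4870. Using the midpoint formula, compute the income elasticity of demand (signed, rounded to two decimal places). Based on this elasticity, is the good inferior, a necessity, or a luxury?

0.75; necessity

%ΔQ = (4870 − 5743)/[( 5743 + 4870)/2] = -873/5306.5 = -0.164515…
%ΔIncome = (77540 − 96630)/[( 96630 + 77540)/2] = -19090/87085 = -0.219211…
E_income = (-873/5306.5) / (-19090/87085) = 0.7504…
0 < E_income < 1 ⇒ normal good, necessity.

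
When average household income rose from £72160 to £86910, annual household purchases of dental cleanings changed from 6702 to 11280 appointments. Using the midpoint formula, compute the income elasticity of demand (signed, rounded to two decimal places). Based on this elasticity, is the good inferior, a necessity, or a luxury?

2.75; luxury

%ΔQ = (11280 − 6702)/[( 6702 + 11280)/2] = 4578/8991 = 0.509175…
%ΔIncome = (86910 − 72160)/[( 72160 + 86910)/2] = 14750/79535 = 0.185452…
E_income = (4578/8991) / (14750/79535) = 2.7455…
E_income > 1 ⇒ normal good, luxury.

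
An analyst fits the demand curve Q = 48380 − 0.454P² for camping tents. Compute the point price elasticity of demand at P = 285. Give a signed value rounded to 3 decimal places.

-6.411

dQ/dP = −2·0.454·P = -258.78. At P = 285, Q = 11503.85.
Ed = (dQ/dP)·(P/Q) = (-258.78) × (285/11503.85) = -6.41109…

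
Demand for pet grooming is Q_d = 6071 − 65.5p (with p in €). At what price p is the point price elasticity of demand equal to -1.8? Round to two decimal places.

59.58

Ed = −65.5p/(6071 − 65.5p). Set this equal to -1.8:
65.5p = 1.8·(6071 − 65.5p) ⇒ 65.5p(1 + 1.8) = 1.8·6071
p = 1.8·6071 / (65.5·2.8) = 59.5845…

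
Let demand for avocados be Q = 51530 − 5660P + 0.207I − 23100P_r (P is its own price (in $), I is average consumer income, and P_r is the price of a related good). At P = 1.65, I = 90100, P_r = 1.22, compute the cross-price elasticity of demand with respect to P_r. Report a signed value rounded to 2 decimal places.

At the given values, Q = 51530 − 5660(1.65) + 0.207(90100) − 23100(1.22) = 32659.7.
∂Q/∂P_r = -23100.
E = (-23100) × (1.22/32659.7) = -0.8628…

-0.86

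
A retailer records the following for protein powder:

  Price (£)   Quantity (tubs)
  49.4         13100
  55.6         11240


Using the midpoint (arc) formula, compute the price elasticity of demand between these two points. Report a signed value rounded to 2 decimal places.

%ΔQ = (11240 − 13100) / [(13100 + 11240)/2] = -1860/12170 = -0.152834…
%ΔP = (55.6 − 49.4) / [(49.4 + 55.6)/2] = 6.2/52.5 = 0.118095…
Arc Ed = %ΔQ / %ΔP = (-1860/12170) / (6.2/52.5) = -1.2941…

-1.29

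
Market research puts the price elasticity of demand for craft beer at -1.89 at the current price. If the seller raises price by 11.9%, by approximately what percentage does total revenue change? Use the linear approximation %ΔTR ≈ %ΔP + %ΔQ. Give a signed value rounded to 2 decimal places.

%ΔQ ≈ Ed × %ΔP = (-1.89) × (+11.9%) = -22.4910%
%ΔTR ≈ %ΔP + %ΔQ = (+11.9%) + (-22.4910%) = -10.5910%

-10.59%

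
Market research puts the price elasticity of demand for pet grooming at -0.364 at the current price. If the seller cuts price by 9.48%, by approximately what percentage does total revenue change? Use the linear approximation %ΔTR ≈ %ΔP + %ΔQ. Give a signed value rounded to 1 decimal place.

-6.0%

%ΔQ ≈ Ed × %ΔP = (-0.364) × (-9.48%) = +3.4507%
%ΔTR ≈ %ΔP + %ΔQ = (-9.48%) + (+3.4507%) = -6.0293%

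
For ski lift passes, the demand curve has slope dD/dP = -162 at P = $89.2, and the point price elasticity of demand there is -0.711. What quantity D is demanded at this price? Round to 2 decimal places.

20324.05

Ed = (dD/dP)·(P/D) ⇒ D = (dD/dP)·P/Ed = (-162)·89.2/(-0.711) = 20324.0506…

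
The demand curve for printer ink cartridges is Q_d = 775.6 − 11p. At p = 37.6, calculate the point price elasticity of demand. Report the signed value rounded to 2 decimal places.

dQ_d/dp = −11. At p = 37.6, Q_d = 775.6 − 11(37.6) = 362.
Ed = (dQ_d/dp)·(p/Q_d) = −11 × (37.6/362) = -1.1425…

-1.14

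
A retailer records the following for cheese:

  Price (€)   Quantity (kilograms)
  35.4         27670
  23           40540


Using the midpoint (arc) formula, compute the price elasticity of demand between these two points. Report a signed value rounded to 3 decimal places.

%ΔQ = (40540 − 27670) / [(27670 + 40540)/2] = 12870/34105 = 0.377364…
%ΔP = (23 − 35.4) / [(35.4 + 23)/2] = -12.4/29.2 = -0.424657…
Arc Ed = %ΔQ / %ΔP = (12870/34105) / (-12.4/29.2) = -0.88863…

-0.889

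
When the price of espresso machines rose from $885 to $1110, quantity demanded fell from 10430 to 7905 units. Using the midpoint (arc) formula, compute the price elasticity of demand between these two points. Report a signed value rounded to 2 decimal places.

%ΔQ = (7905 − 10430) / [(10430 + 7905)/2] = -2525/9167.5 = -0.275429…
%ΔP = (1110 − 885) / [(885 + 1110)/2] = 225/997.5 = 0.225563…
Arc Ed = %ΔQ / %ΔP = (-2525/9167.5) / (225/997.5) = -1.2210…

-1.22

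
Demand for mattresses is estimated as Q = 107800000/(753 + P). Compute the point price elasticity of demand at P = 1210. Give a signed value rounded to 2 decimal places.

-0.62

dQ/dP = −107800000/(753 + P)² = -27.9755. At P = 1210, Q = 54915.9.
Ed = (dQ/dP)·(P/Q) = (-27.9755) × (1210/54915.9) = -0.6164…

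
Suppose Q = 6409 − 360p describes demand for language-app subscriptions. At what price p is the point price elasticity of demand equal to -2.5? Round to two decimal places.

Ed = −360p/(6409 − 360p). Set this equal to -2.5:
360p = 2.5·(6409 − 360p) ⇒ 360p(1 + 2.5) = 2.5·6409
p = 2.5·6409 / (360·3.5) = 12.7162…

12.72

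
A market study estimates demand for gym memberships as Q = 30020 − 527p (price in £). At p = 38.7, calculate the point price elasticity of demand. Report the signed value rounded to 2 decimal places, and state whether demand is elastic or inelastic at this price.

-2.12; elastic

dQ/dp = −527. At p = 38.7, Q = 30020 − 527(38.7) = 9625.1.
Ed = (dQ/dp)·(p/Q) = −527 × (38.7/9625.1) = -2.1189…
|Ed| = 2.12 > 1, so demand is elastic.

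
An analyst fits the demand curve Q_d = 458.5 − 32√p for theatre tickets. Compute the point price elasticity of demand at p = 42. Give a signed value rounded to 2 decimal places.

dQ_d/dp = −32/(2√p) = -2.46885. At p = 42, Q_d = 251.116.
Ed = (dQ_d/dp)·(p/Q_d) = (-2.46885) × (42/251.116) = -0.4129…

-0.41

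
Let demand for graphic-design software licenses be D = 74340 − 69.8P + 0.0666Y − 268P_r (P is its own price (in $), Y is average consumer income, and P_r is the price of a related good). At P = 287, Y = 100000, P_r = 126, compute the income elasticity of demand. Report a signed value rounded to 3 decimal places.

At the given values, D = 74340 − 69.8(287) + 0.0666(100000) − 268(126) = 27199.4.
∂D/∂Y = 0.0666.
E = (0.0666) × (100000/27199.4) = 0.24485…

0.245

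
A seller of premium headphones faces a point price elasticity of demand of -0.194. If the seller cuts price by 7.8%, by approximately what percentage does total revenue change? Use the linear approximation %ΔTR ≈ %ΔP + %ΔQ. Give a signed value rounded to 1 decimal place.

%ΔQ ≈ Ed × %ΔP = (-0.194) × (-7.8%) = +1.5132%
%ΔTR ≈ %ΔP + %ΔQ = (-7.8%) + (+1.5132%) = -6.2868%

-6.3%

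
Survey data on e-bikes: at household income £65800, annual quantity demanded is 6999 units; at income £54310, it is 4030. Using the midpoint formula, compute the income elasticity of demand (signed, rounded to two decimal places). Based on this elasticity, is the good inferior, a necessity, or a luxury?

2.81; luxury

%ΔQ = (4030 − 6999)/[( 6999 + 4030)/2] = -2969/5514.5 = -0.538398…
%ΔIncome = (54310 − 65800)/[( 65800 + 54310)/2] = -11490/60055 = -0.191324…
E_income = (-2969/5514.5) / (-11490/60055) = 2.8140…
E_income > 1 ⇒ normal good, luxury.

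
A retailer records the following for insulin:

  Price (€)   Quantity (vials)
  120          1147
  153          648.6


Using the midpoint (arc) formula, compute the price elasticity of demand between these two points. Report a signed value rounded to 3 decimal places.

-2.296

%ΔQ = (648.6 − 1147) / [(1147 + 648.6)/2] = -498.4/897.8 = -0.555134…
%ΔP = (153 − 120) / [(120 + 153)/2] = 33/136.5 = 0.241758…
Arc Ed = %ΔQ / %ΔP = (-498.4/897.8) / (33/136.5) = -2.29623…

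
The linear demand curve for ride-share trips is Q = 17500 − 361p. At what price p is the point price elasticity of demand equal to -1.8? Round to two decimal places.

31.16

Ed = −361p/(17500 − 361p). Set this equal to -1.8:
361p = 1.8·(17500 − 361p) ⇒ 361p(1 + 1.8) = 1.8·17500
p = 1.8·17500 / (361·2.8) = 31.1634…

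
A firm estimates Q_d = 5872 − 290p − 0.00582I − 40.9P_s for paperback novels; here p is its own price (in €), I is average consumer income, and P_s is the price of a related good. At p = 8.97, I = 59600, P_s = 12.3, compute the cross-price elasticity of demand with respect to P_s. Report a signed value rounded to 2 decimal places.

-0.21

At the given values, Q_d = 5872 − 290(8.97) − 0.00582(59600) − 40.9(12.3) = 2420.758.
∂Q_d/∂P_s = -40.9.
E = (-40.9) × (12.3/2420.758) = -0.2078…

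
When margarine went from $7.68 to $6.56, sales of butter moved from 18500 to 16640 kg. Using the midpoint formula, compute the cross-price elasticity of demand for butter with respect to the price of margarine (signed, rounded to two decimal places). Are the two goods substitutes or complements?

%ΔQ_{butter} = (16640 − 18500)/avg = -1860/17570 = -0.105862…
%ΔP_{margarine} = (6.56 − 7.68)/avg = -1.12/7.12 = -0.157303…
E_cross = (-1860/17570) / (-1.12/7.12) = 0.6729…
E_cross > 0 ⇒ the goods are substitutes.

0.67; substitutes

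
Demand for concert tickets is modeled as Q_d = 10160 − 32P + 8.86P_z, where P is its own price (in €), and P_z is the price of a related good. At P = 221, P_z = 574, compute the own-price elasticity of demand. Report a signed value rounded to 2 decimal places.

At the given values, Q_d = 10160 − 32(221) + 8.86(574) = 8173.64.
∂Q_d/∂P = −32.
E = (-32) × (221/8173.64) = -0.8652…

-0.87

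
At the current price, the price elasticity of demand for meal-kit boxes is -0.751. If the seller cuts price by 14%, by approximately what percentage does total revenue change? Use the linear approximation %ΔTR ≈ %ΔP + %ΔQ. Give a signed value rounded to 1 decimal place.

-3.5%

%ΔQ ≈ Ed × %ΔP = (-0.751) × (-14%) = +10.5140%
%ΔTR ≈ %ΔP + %ΔQ = (-14%) + (+10.5140%) = -3.4860%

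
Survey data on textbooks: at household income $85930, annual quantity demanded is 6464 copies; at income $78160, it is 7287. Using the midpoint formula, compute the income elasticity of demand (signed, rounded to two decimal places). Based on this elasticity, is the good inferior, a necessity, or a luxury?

%ΔQ = (7287 − 6464)/[( 6464 + 7287)/2] = 823/6875.5 = 0.119700…
%ΔIncome = (78160 − 85930)/[( 85930 + 78160)/2] = -7770/82045 = -0.094704…
E_income = (823/6875.5) / (-7770/82045) = -1.2639…
E_income < 0 ⇒ inferior good.

-1.26; inferior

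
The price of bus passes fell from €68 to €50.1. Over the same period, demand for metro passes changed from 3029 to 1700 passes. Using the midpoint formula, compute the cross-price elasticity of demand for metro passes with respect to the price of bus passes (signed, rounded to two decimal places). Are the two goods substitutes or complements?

%ΔQ_{metro passes} = (1700 − 3029)/avg = -1329/2364.5 = -0.562063…
%ΔP_{bus passes} = (50.1 − 68)/avg = -17.9/59.05 = -0.303132…
E_cross = (-1329/2364.5) / (-17.9/59.05) = 1.8541…
E_cross > 0 ⇒ the goods are substitutes.

1.85; substitutes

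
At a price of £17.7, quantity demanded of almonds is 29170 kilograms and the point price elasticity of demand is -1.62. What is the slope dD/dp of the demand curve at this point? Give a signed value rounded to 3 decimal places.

-2669.797

Ed = (dD/dp)·(p/D) ⇒ dD/dp = Ed·D/p = (-1.62)·29170/17.7 = -2669.79661…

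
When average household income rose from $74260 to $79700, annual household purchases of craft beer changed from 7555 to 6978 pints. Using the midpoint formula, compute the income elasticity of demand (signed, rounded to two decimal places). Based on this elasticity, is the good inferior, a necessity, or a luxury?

%ΔQ = (6978 − 7555)/[( 7555 + 6978)/2] = -577/7266.5 = -0.079405…
%ΔIncome = (79700 − 74260)/[( 74260 + 79700)/2] = 5440/76980 = 0.070667…
E_income = (-577/7266.5) / (5440/76980) = -1.1236…
E_income < 0 ⇒ inferior good.

-1.12; inferior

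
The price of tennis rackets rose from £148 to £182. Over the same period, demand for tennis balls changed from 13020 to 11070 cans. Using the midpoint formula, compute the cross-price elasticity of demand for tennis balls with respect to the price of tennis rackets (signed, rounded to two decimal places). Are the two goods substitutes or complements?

-0.79; complements

%ΔQ_{tennis balls} = (11070 − 13020)/avg = -1950/12045 = -0.161892…
%ΔP_{tennis rackets} = (182 − 148)/avg = 34/165 = 0.206060…
E_cross = (-1950/12045) / (34/165) = -0.7856…
E_cross < 0 ⇒ the goods are complements.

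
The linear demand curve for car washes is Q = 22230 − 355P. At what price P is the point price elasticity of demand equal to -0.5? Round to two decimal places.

Ed = −355P/(22230 − 355P). Set this equal to -0.5:
355P = 0.5·(22230 − 355P) ⇒ 355P(1 + 0.5) = 0.5·22230
P = 0.5·22230 / (355·1.5) = 20.8732…

20.87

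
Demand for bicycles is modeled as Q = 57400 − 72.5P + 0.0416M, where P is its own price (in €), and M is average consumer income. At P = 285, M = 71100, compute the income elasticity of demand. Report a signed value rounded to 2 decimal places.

0.07

At the given values, Q = 57400 − 72.5(285) + 0.0416(71100) = 39695.26.
∂Q/∂M = 0.0416.
E = (0.0416) × (71100/39695.26) = 0.0745…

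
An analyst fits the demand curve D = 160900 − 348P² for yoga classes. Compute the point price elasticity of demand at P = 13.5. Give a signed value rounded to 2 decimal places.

dD/dP = −2·348·P = -9396. At P = 13.5, D = 97477.
Ed = (dD/dP)·(P/D) = (-9396) × (13.5/97477) = -1.3012…

-1.30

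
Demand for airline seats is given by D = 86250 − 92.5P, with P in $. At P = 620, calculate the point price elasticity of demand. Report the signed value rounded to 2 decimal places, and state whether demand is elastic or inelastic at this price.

dD/dP = −92.5. At P = 620, D = 86250 − 92.5(620) = 28900.
Ed = (dD/dP)·(P/D) = −92.5 × (620/28900) = -1.9844…
|Ed| = 1.98 > 1, so demand is elastic.

-1.98; elastic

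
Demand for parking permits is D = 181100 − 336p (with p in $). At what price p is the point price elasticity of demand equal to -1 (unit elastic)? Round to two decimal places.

269.49

Ed = −336p/(181100 − 336p). Set this equal to -1:
336p = 1·(181100 − 336p) ⇒ 336p(1 + 1) = 1·181100
p = 1·181100 / (336·2) = 269.4940…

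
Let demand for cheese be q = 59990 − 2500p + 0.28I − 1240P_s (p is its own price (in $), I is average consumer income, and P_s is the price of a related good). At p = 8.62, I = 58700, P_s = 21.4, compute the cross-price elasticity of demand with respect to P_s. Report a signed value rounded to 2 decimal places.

At the given values, q = 59990 − 2500(8.62) + 0.28(58700) − 1240(21.4) = 28340.
∂q/∂P_s = -1240.
E = (-1240) × (21.4/28340) = -0.9363…

-0.94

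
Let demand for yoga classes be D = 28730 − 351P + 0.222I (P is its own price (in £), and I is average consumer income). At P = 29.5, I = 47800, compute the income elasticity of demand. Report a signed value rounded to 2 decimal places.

0.37

At the given values, D = 28730 − 351(29.5) + 0.222(47800) = 28987.1.
∂D/∂I = 0.222.
E = (0.222) × (47800/28987.1) = 0.3660…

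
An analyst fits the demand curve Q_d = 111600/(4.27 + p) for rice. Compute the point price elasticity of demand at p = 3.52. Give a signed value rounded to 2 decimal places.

-0.45

dQ_d/dp = −111600/(4.27 + p)² = -1839.03. At p = 3.52, Q_d = 14326.1.
Ed = (dQ_d/dp)·(p/Q_d) = (-1839.03) × (3.52/14326.1) = -0.4518…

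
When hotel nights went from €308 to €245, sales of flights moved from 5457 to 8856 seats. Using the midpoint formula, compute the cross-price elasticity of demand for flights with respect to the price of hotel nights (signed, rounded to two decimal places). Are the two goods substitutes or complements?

-2.08; complements

%ΔQ_{flights} = (8856 − 5457)/avg = 3399/7156.5 = 0.474952…
%ΔP_{hotel nights} = (245 − 308)/avg = -63/276.5 = -0.227848…
E_cross = (3399/7156.5) / (-63/276.5) = -2.0845…
E_cross < 0 ⇒ the goods are complements.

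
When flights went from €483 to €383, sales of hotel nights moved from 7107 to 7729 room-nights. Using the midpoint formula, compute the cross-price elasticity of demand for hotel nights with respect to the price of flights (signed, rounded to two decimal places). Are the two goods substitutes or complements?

-0.36; complements

%ΔQ_{hotel nights} = (7729 − 7107)/avg = 622/7418 = 0.083850…
%ΔP_{flights} = (383 − 483)/avg = -100/433 = -0.230946…
E_cross = (622/7418) / (-100/433) = -0.3630…
E_cross < 0 ⇒ the goods are complements.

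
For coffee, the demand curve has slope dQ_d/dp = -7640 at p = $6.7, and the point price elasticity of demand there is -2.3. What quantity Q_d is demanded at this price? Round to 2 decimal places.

Ed = (dQ_d/dp)·(p/Q_d) ⇒ Q_d = (dQ_d/dp)·p/Ed = (-7640)·6.7/(-2.3) = 22255.6521…

22255.65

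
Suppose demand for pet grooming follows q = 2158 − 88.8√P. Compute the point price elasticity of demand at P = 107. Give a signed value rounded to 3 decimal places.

dq/dP = −88.8/(2√P) = -4.29231. At P = 107, q = 1239.45.
Ed = (dq/dP)·(P/q) = (-4.29231) × (107/1239.45) = -0.37055…

-0.371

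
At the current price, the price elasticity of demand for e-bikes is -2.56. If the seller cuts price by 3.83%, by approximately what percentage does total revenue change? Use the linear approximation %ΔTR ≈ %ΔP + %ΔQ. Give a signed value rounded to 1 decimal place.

+6.0%

%ΔQ ≈ Ed × %ΔP = (-2.56) × (-3.83%) = +9.8048%
%ΔTR ≈ %ΔP + %ΔQ = (-3.83%) + (+9.8048%) = +5.9748%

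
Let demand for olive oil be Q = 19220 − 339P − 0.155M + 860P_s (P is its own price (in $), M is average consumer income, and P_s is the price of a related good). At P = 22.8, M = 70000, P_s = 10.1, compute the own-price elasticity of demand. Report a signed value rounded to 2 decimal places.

At the given values, Q = 19220 − 339(22.8) − 0.155(70000) + 860(10.1) = 9326.8.
∂Q/∂P = −339.
E = (-339) × (22.8/9326.8) = -0.8287…

-0.83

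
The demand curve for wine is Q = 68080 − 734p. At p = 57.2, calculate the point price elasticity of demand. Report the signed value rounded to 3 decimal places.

-1.609

dQ/dp = −734. At p = 57.2, Q = 68080 − 734(57.2) = 26095.2.
Ed = (dQ/dp)·(p/Q) = −734 × (57.2/26095.2) = -1.60890…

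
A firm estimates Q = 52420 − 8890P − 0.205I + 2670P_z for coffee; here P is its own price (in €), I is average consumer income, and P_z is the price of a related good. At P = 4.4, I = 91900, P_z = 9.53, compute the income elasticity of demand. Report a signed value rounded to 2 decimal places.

At the given values, Q = 52420 − 8890(4.4) − 0.205(91900) + 2670(9.53) = 19909.6.
∂Q/∂I = -0.205.
E = (-0.205) × (91900/19909.6) = -0.9462…

-0.95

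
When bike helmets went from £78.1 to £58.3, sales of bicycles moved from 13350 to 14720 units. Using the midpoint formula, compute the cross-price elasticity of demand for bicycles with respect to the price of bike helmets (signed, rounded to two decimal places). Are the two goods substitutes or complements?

-0.34; complements

%ΔQ_{bicycles} = (14720 − 13350)/avg = 1370/14035 = 0.097613…
%ΔP_{bike helmets} = (58.3 − 78.1)/avg = -19.8/68.2 = -0.290322…
E_cross = (1370/14035) / (-19.8/68.2) = -0.3362…
E_cross < 0 ⇒ the goods are complements.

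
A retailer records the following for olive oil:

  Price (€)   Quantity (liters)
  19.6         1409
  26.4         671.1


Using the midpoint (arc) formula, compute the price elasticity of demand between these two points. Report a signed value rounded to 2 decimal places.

%ΔQ = (671.1 − 1409) / [(1409 + 671.1)/2] = -737.9/1040.05 = -0.709485…
%ΔP = (26.4 − 19.6) / [(19.6 + 26.4)/2] = 6.8/23 = 0.295652…
Arc Ed = %ΔQ / %ΔP = (-737.9/1040.05) / (6.8/23) = -2.3997…

-2.40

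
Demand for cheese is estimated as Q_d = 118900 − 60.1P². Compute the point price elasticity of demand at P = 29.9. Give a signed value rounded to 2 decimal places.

dQ_d/dP = −2·60.1·P = -3593.98. At P = 29.9, Q_d = 65169.999.
Ed = (dQ_d/dP)·(P/Q_d) = (-3593.98) × (29.9/65169.999) = -1.6489…

-1.65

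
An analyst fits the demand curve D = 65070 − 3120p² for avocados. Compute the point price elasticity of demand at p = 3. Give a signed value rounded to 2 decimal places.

dD/dp = −2·3120·p = -18720. At p = 3, D = 36990.
Ed = (dD/dp)·(p/D) = (-18720) × (3/36990) = -1.5182…

-1.52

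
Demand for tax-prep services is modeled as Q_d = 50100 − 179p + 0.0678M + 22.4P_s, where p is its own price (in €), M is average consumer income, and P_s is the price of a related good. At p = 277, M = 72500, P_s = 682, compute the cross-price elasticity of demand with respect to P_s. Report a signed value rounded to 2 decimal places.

At the given values, Q_d = 50100 − 179(277) + 0.0678(72500) + 22.4(682) = 20709.3.
∂Q_d/∂P_s = 22.4.
E = (22.4) × (682/20709.3) = 0.7376…

0.74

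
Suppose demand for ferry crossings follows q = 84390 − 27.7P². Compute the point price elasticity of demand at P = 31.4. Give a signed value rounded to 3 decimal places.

dq/dP = −2·27.7·P = -1739.56. At P = 31.4, q = 57078.908.
Ed = (dq/dP)·(P/q) = (-1739.56) × (31.4/57078.908) = -0.95695…

-0.957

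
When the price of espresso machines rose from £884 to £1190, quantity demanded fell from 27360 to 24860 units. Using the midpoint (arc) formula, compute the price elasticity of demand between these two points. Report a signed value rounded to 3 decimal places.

-0.324

%ΔQ = (24860 − 27360) / [(27360 + 24860)/2] = -2500/26110 = -0.095748…
%ΔP = (1190 − 884) / [(884 + 1190)/2] = 306/1037 = 0.295081…
Arc Ed = %ΔQ / %ΔP = (-2500/26110) / (306/1037) = -0.32448…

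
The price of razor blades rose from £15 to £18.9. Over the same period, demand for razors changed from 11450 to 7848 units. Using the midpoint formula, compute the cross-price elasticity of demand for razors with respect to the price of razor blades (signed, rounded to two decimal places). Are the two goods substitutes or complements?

-1.62; complements

%ΔQ_{razors} = (7848 − 11450)/avg = -3602/9649 = -0.373302…
%ΔP_{razor blades} = (18.9 − 15)/avg = 3.9/16.95 = 0.230088…
E_cross = (-3602/9649) / (3.9/16.95) = -1.6224…
E_cross < 0 ⇒ the goods are complements.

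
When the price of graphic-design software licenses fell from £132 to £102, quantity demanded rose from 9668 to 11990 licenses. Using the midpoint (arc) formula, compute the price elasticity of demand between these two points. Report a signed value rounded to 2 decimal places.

%ΔQ = (11990 − 9668) / [(9668 + 11990)/2] = 2322/10829 = 0.214424…
%ΔP = (102 − 132) / [(132 + 102)/2] = -30/117 = -0.256410…
Arc Ed = %ΔQ / %ΔP = (2322/10829) / (-30/117) = -0.8362…

-0.84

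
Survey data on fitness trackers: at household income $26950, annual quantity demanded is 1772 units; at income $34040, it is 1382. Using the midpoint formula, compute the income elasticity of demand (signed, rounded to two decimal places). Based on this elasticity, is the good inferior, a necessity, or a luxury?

-1.06; inferior

%ΔQ = (1382 − 1772)/[( 1772 + 1382)/2] = -390/1577 = -0.247305…
%ΔIncome = (34040 − 26950)/[( 26950 + 34040)/2] = 7090/30495 = 0.232497…
E_income = (-390/1577) / (7090/30495) = -1.0636…
E_income < 0 ⇒ inferior good.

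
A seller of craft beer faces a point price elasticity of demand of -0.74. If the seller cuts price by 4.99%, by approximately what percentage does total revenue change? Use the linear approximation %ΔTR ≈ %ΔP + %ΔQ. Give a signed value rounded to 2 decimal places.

-1.30%

%ΔQ ≈ Ed × %ΔP = (-0.74) × (-4.99%) = +3.6926%
%ΔTR ≈ %ΔP + %ΔQ = (-4.99%) + (+3.6926%) = -1.2974%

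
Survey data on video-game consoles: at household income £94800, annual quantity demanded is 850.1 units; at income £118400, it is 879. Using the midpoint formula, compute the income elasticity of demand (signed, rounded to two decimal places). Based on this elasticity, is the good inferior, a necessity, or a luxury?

0.15; necessity

%ΔQ = (879 − 850.1)/[( 850.1 + 879)/2] = 28.9/864.55 = 0.033427…
%ΔIncome = (118400 − 94800)/[( 94800 + 118400)/2] = 23600/106600 = 0.221388…
E_income = (28.9/864.55) / (23600/106600) = 0.1509…
0 < E_income < 1 ⇒ normal good, necessity.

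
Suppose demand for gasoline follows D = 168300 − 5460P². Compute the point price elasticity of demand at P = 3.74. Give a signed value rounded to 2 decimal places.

-1.66

dD/dP = −2·5460·P = -40840.8. At P = 3.74, D = 91927.704.
Ed = (dD/dP)·(P/D) = (-40840.8) × (3.74/91927.704) = -1.6615…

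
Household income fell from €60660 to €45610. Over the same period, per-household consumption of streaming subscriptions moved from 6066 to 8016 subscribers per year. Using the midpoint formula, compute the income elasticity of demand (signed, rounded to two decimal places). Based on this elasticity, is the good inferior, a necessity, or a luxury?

-0.98; inferior

%ΔQ = (8016 − 6066)/[( 6066 + 8016)/2] = 1950/7041 = 0.276949…
%ΔIncome = (45610 − 60660)/[( 60660 + 45610)/2] = -15050/53135 = -0.283240…
E_income = (1950/7041) / (-15050/53135) = -0.9777…
E_income < 0 ⇒ inferior good.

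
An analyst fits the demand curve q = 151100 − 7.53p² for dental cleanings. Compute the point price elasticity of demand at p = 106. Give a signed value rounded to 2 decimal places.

dq/dp = −2·7.53·p = -1596.36. At p = 106, q = 66492.92.
Ed = (dq/dp)·(p/q) = (-1596.36) × (106/66492.92) = -2.5448…

-2.54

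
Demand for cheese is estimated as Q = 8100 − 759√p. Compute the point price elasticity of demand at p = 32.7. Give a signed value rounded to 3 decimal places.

dQ/dp = −759/(2√p) = -66.3648. At p = 32.7, Q = 3759.74.
Ed = (dQ/dp)·(p/Q) = (-66.3648) × (32.7/3759.74) = -0.57720…

-0.577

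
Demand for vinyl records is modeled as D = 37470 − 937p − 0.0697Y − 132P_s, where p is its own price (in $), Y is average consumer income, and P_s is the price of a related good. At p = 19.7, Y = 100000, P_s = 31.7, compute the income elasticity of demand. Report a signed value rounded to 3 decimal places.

At the given values, D = 37470 − 937(19.7) − 0.0697(100000) − 132(31.7) = 7856.7.
∂D/∂Y = -0.0697.
E = (-0.0697) × (100000/7856.7) = -0.88714…

-0.887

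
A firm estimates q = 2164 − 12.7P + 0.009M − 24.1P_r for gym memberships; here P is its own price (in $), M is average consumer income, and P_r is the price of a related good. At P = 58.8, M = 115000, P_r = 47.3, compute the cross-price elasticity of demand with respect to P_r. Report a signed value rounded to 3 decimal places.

-0.869

At the given values, q = 2164 − 12.7(58.8) + 0.009(115000) − 24.1(47.3) = 1312.31.
∂q/∂P_r = -24.1.
E = (-24.1) × (47.3/1312.31) = -0.86864…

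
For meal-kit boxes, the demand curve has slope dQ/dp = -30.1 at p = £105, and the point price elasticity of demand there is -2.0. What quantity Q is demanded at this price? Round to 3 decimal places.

1580.250

Ed = (dQ/dp)·(p/Q) ⇒ Q = (dQ/dp)·p/Ed = (-30.1)·105/(-2.0) = 1580.25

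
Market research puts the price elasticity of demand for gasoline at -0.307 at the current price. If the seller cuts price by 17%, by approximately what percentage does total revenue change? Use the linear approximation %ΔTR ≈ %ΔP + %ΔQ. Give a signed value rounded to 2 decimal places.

%ΔQ ≈ Ed × %ΔP = (-0.307) × (-17%) = +5.2190%
%ΔTR ≈ %ΔP + %ΔQ = (-17%) + (+5.2190%) = -11.7810%

-11.78%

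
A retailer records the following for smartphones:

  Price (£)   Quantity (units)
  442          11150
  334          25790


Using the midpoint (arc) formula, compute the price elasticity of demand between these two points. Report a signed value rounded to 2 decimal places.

%ΔQ = (25790 − 11150) / [(11150 + 25790)/2] = 14640/18470 = 0.792636…
%ΔP = (334 − 442) / [(442 + 334)/2] = -108/388 = -0.278350…
Arc Ed = %ΔQ / %ΔP = (14640/18470) / (-108/388) = -2.8476…

-2.85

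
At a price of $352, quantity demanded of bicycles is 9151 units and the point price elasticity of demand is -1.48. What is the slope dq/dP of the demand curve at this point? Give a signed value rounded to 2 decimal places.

-38.48

Ed = (dq/dP)·(P/q) ⇒ dq/dP = Ed·q/P = (-1.48)·9151/352 = -38.4757…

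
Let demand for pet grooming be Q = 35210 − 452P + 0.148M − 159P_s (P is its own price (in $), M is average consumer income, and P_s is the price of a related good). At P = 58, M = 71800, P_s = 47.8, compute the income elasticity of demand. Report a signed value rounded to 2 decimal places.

0.88

At the given values, Q = 35210 − 452(58) + 0.148(71800) − 159(47.8) = 12020.2.
∂Q/∂M = 0.148.
E = (0.148) × (71800/12020.2) = 0.8840…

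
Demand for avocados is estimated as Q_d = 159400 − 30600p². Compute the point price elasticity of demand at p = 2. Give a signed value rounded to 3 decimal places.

dQ_d/dp = −2·30600·p = -122400. At p = 2, Q_d = 37000.
Ed = (dQ_d/dp)·(p/Q_d) = (-122400) × (2/37000) = -6.61621…

-6.616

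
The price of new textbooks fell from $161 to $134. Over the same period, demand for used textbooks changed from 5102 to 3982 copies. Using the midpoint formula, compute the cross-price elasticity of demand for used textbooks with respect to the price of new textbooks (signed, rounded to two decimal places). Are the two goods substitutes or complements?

1.35; substitutes

%ΔQ_{used textbooks} = (3982 − 5102)/avg = -1120/4542 = -0.246587…
%ΔP_{new textbooks} = (134 − 161)/avg = -27/147.5 = -0.183050…
E_cross = (-1120/4542) / (-27/147.5) = 1.3470…
E_cross > 0 ⇒ the goods are substitutes.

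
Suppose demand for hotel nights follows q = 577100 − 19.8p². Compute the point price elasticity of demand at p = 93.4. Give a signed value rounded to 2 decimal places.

dq/dp = −2·19.8·p = -3698.64. At p = 93.4, q = 404373.512.
Ed = (dq/dp)·(p/q) = (-3698.64) × (93.4/404373.512) = -0.8542…

-0.85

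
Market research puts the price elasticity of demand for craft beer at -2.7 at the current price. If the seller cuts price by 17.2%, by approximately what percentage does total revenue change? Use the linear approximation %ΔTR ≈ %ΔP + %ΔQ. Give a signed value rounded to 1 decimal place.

%ΔQ ≈ Ed × %ΔP = (-2.7) × (-17.2%) = +46.4400%
%ΔTR ≈ %ΔP + %ΔQ = (-17.2%) + (+46.4400%) = +29.2400%

+29.2%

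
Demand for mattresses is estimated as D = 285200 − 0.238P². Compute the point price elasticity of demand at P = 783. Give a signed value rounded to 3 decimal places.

-2.095

dD/dP = −2·0.238·P = -372.708. At P = 783, D = 139284.818.
Ed = (dD/dP)·(P/D) = (-372.708) × (783/139284.818) = -2.09520…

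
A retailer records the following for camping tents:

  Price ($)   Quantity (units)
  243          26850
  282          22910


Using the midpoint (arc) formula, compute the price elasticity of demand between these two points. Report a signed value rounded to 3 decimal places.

%ΔQ = (22910 − 26850) / [(26850 + 22910)/2] = -3940/24880 = -0.158360…
%ΔP = (282 − 243) / [(243 + 282)/2] = 39/262.5 = 0.148571…
Arc Ed = %ΔQ / %ΔP = (-3940/24880) / (39/262.5) = -1.06588…

-1.066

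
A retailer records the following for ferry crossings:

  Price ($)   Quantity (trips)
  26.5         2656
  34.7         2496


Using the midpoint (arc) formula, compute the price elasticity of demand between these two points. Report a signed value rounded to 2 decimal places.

-0.23

%ΔQ = (2496 − 2656) / [(2656 + 2496)/2] = -160/2576 = -0.062111…
%ΔP = (34.7 − 26.5) / [(26.5 + 34.7)/2] = 8.2/30.6 = 0.267973…
Arc Ed = %ΔQ / %ΔP = (-160/2576) / (8.2/30.6) = -0.2317…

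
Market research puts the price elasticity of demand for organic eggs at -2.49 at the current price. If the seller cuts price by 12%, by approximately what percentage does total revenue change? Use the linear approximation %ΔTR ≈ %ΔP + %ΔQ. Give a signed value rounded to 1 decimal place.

%ΔQ ≈ Ed × %ΔP = (-2.49) × (-12%) = +29.8800%
%ΔTR ≈ %ΔP + %ΔQ = (-12%) + (+29.8800%) = +17.8800%

+17.9%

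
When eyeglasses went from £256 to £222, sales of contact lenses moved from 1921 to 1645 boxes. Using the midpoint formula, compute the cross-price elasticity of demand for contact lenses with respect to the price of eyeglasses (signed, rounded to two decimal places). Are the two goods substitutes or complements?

%ΔQ_{contact lenses} = (1645 − 1921)/avg = -276/1783 = -0.154795…
%ΔP_{eyeglasses} = (222 − 256)/avg = -34/239 = -0.142259…
E_cross = (-276/1783) / (-34/239) = 1.0881…
E_cross > 0 ⇒ the goods are substitutes.

1.09; substitutes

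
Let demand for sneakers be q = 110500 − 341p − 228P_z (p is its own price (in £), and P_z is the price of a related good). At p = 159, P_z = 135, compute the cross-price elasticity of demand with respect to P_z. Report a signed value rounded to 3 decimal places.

-1.207

At the given values, q = 110500 − 341(159) − 228(135) = 25501.
∂q/∂P_z = -228.
E = (-228) × (135/25501) = -1.20701…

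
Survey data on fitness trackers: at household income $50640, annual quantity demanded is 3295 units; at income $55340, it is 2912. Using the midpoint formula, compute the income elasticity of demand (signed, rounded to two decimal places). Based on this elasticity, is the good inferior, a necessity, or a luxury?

-1.39; inferior

%ΔQ = (2912 − 3295)/[( 3295 + 2912)/2] = -383/3103.5 = -0.123409…
%ΔIncome = (55340 − 50640)/[( 50640 + 55340)/2] = 4700/52990 = 0.088695…
E_income = (-383/3103.5) / (4700/52990) = -1.3913…
E_income < 0 ⇒ inferior good.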